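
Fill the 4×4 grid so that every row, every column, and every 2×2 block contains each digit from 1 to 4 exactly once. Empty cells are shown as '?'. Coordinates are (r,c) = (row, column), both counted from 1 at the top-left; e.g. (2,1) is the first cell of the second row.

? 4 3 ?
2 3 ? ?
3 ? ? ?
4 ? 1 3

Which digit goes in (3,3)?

(1,1) = 1 (sole candidate).
(1,4) = 2 (sole candidate).
(2,3) = 4 (sole candidate).
(2,4) = 1 (sole candidate).
(3,3) = 2: row 3 has {3}; col 3 has {1,3,4}; box has {1,3} → only 2 remains.

2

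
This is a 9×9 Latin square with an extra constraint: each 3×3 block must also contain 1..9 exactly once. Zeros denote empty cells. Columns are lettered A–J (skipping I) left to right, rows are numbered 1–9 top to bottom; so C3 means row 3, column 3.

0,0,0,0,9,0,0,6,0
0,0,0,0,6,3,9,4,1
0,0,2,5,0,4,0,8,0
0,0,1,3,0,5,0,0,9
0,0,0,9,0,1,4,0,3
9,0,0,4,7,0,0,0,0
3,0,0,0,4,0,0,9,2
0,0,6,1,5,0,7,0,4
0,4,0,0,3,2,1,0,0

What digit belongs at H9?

E3 = 1 (sole candidate).
G3 = 3 (sole candidate).
J3 = 7 (sole candidate).
H8 = 3 (sole candidate).
H9 = 5: row 9 has {1,2,3,4}; col 8 has {3,4,6,8,9}; box has {1,2,3,4,7,9} → only 5 remains.

5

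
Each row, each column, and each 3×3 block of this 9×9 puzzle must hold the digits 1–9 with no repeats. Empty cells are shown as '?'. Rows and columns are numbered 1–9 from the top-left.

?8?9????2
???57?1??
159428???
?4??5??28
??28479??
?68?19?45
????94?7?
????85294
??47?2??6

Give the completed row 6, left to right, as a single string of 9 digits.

768219345

r9c5 = 3 (sole candidate).
r1c5 = 6 (sole candidate).
r2c6 = 3 (sole candidate).
r2c9 = 9 (sole candidate).
r4c6 = 6 (sole candidate).
r1c6 = 1 (sole candidate).
r2c2 = 2 (sole candidate).
r2c3 = 6 (sole candidate).
r2c8 = 8 (sole candidate).
r4c4 = 3 (sole candidate).
r4c7 = 7 (sole candidate).
r6c4 = 2: row 6 has {1,4,5,6,8,9}; col 4 has {3,4,5,7,8,9}; box has {1,3,4,5,6,7,8,9} → only 2 remains.
r6c7 = 3: row 6 has {1,2,4,5,6,8,9}; col 7 has {1,2,7,9}; box has {2,4,5,7,8,9} → only 3 remains.
r2c1 = 4 (sole candidate).
r3c7 = 6 (sole candidate).
r3c8 = 3 (sole candidate).
r3c9 = 7 (sole candidate).
r4c1 = 9 (sole candidate).
r4c3 = 1 (sole candidate).
r5c2 = 3 (sole candidate).
r5c9 = 1 (sole candidate).
r6c1 = 7: row 6 has {1,2,3,4,5,6,8,9}; col 1 has {1,4,9}; box has {1,2,3,4,6,8,9} → only 7 remains.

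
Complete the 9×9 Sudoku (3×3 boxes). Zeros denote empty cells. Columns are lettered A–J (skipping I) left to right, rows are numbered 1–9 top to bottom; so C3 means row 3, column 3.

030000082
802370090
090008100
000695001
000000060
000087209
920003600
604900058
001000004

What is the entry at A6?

J7 = 7 (sole candidate).
B8 = 7 (sole candidate).
G8 = 3 (sole candidate).
G9 = 9 (sole candidate).
H9 = 2 (sole candidate).
H7 = 1 (sole candidate).
F9 = 6 (sole candidate).
E9 = 5 (sole candidate).
E7 = 4 (sole candidate).
A9 = 3 (sole candidate).
B9 = 8 (sole candidate).
D9 = 7 (sole candidate).
B4 = 4 (sole candidate).
C7 = 5 (sole candidate).
D7 = 8 (sole candidate).
F1 = 9 (hidden single in row 1).
A4 = 2 (hidden single in row 4).
C5 = 9 (hidden single in row 5).
G5 = 8 (hidden single in row 5).
G4 = 7 (sole candidate).
H4 = 3 (sole candidate).
J5 = 5 (sole candidate).
H6 = 4 (sole candidate).
J2 = 6 (sole candidate).
H3 = 7 (sole candidate).
J3 = 3 (sole candidate).
C4 = 8 (sole candidate).
B5 = 1 (sole candidate).
A6 = 5: row 6 has {2,4,7,8,9}; col 1 has {2,3,6,8,9}; box has {1,2,4,8,9} → only 5 remains.

5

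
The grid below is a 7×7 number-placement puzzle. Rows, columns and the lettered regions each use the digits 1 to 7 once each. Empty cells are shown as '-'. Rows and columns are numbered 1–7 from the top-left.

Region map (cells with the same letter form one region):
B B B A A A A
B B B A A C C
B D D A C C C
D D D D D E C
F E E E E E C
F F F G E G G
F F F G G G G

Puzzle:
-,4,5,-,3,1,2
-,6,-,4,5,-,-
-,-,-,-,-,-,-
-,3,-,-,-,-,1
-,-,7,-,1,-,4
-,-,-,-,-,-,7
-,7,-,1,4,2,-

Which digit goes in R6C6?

5

R1C1 = 7 (sole candidate).
R1C4 = 6 (sole candidate).
R2C7 = 3 (sole candidate).
R3C4 = 7 (sole candidate).
R2C6 = 7 (sole candidate).
R3C1 = 3 (hidden single in row 3).
R3C3 = 4 (hidden single in row 3).
R3C2 = 1 (hidden single in row 3).
R3C5 = 2 (hidden single in row 3).
R6C5 = 6 (sole candidate).
R4C5 = 7 (sole candidate).
R4C6 = 4 (hidden single in row 4).
R5C1 = 6 (hidden single in row 5).
R7C1 = 5 (sole candidate).
R7C3 = 3 (sole candidate).
R7C7 = 6 (sole candidate).
R3C7 = 5 (sole candidate).
R4C1 = 2 (sole candidate).
R4C3 = 6 (sole candidate).
R4C4 = 5 (sole candidate).
R6C2 = 2 (sole candidate).
R6C3 = 1 (sole candidate).
R6C4 = 3 (sole candidate).
R6C6 = 5: row 6 has {1,2,3,6,7}; col 6 has {1,2,4,7}; region has {1,2,3,4,6,7} → only 5 remains.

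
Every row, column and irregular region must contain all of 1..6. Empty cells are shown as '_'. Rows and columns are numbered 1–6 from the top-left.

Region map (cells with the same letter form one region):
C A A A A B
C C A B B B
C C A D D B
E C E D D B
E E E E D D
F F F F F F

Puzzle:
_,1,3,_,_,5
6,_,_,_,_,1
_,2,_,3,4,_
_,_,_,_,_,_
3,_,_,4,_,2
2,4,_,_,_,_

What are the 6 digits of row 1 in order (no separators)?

R1C1 = 4: row 1 has {1,3,5}; col 1 has {2,3,6}; region has {2,6} → only 4 remains.
R2C4 = 2: row 2 has {1,6}; col 4 has {3,4}; region has {1,5} → only 2 remains.
R2C5 = 3: row 2 has {1,2,6}; col 5 has {4}; region has {1,2,5} → only 3 remains.
R3C6 = 6: row 3 has {2,3,4}; col 6 has {1,2,5}; region has {1,2,3,5} → only 6 remains.
R4C6 = 4: row 4 has {}; col 6 has {1,2,5,6}; region has {1,2,3,5,6} → only 4 remains.
R6C6 = 3: row 6 has {2,4}; col 6 has {1,2,4,5,6}; region has {2,4} → only 3 remains.
R1C4 = 6: row 1 has {1,3,4,5}; col 4 has {2,3,4}; region has {1,3} → only 6 remains.
R1C5 = 2: row 1 has {1,3,4,5,6}; col 5 has {3,4}; region has {1,3,6} → only 2 remains.

413625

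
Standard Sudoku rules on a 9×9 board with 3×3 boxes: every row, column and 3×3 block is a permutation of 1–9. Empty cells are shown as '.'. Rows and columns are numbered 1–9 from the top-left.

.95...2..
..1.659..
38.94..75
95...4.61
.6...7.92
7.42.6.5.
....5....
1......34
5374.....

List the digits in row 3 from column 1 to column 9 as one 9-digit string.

r5c1 = 8: row 5 has {2,6,7,9}; col 1 has {1,3,5,7,9}; box has {4,5,6,7,9} → only 8 remains.
r5c3 = 3: row 5 has {2,6,7,8,9}; col 3 has {1,4,5,7}; box has {4,5,6,7,8,9} → only 3 remains.
r5c5 = 1: row 5 has {2,3,6,7,8,9}; col 5 has {4,5,6}; box has {2,4,6,7} → only 1 remains.
r5c7 = 4: row 5 has {1,2,3,6,7,8,9}; col 7 has {2,9}; box has {1,2,5,6,9} → only 4 remains.
r6c2 = 1: row 6 has {2,4,5,6,7}; col 2 has {3,5,6,8,9}; box has {3,4,5,6,7,8,9} → only 1 remains.
r8c2 = 2: row 8 has {1,3,4}; col 2 has {1,3,5,6,8,9}; box has {1,3,5,7} → only 2 remains.
r4c3 = 2: row 4 has {1,4,5,6,9}; col 3 has {1,3,4,5,7}; box has {1,3,4,5,6,7,8,9} → only 2 remains.
r5c4 = 5: row 5 has {1,2,3,4,6,7,8,9}; col 4 has {2,4,9}; box has {1,2,4,6,7} → only 5 remains.
r7c2 = 4: row 7 has {5}; col 2 has {1,2,3,5,6,8,9}; box has {1,2,3,5,7} → only 4 remains.
r2c2 = 7: row 2 has {1,5,6,9}; col 2 has {1,2,3,4,5,6,8,9}; box has {1,3,5,8,9} → only 7 remains.
r3c3 = 6: row 3 has {3,4,5,7,8,9}; col 3 has {1,2,3,4,5,7}; box has {1,3,5,7,8,9} → only 6 remains.
r3c7 = 1: row 3 has {3,4,5,6,7,8,9}; col 7 has {2,4,9}; box has {2,5,7,9} → only 1 remains.
r7c1 = 6: row 7 has {4,5}; col 1 has {1,3,5,7,8,9}; box has {1,2,3,4,5,7} → only 6 remains.
r1c1 = 4: row 1 has {2,5,9}; col 1 has {1,3,5,6,7,8,9}; box has {1,3,5,6,7,8,9} → only 4 remains.
r1c8 = 8: row 1 has {2,4,5,9}; col 8 has {3,5,6,7,9}; box has {1,2,5,7,9} → only 8 remains.
r2c1 = 2: row 2 has {1,5,6,7,9}; col 1 has {1,3,4,5,6,7,8,9}; box has {1,3,4,5,6,7,8,9} → only 2 remains.
r2c8 = 4: row 2 has {1,2,5,6,7,9}; col 8 has {3,5,6,7,8,9}; box has {1,2,5,7,8,9} → only 4 remains.
r2c9 = 3: row 2 has {1,2,4,5,6,7,9}; col 9 has {1,2,4,5}; box has {1,2,4,5,7,8,9} → only 3 remains.
r3c6 = 2: row 3 has {1,3,4,5,6,7,8,9}; col 6 has {4,5,6,7}; box has {4,5,6,9} → only 2 remains.

386942175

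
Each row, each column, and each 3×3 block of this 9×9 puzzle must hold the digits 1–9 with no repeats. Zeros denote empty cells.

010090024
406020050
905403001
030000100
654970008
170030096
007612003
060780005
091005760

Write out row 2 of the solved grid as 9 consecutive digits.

r2c2 = 8: row 2 has {2,4,5,6}; col 2 has {1,3,5,6,7,9}; box has {1,4,5,6,9} → only 8 remains.
r2c4 = 1: row 2 has {2,4,5,6,8}; col 4 has {4,6,7,9}; box has {2,3,4,9} → only 1 remains.
r2c6 = 7: row 2 has {1,2,4,5,6,8}; col 6 has {2,3,5}; box has {1,2,3,4,9} → only 7 remains.
r2c9 = 9: row 2 has {1,2,4,5,6,7,8}; col 9 has {1,3,4,5,6,8}; box has {1,2,4,5} → only 9 remains.
r3c2 = 2: row 3 has {1,3,4,5,9}; col 2 has {1,3,5,6,7,8,9}; box has {1,4,5,6,8,9} → only 2 remains.
r3c5 = 6: row 3 has {1,2,3,4,5,9}; col 5 has {1,2,3,7,8,9}; box has {1,2,3,4,7,9} → only 6 remains.
r3c7 = 8: row 3 has {1,2,3,4,5,6,9}; col 7 has {1,7}; box has {1,2,4,5,9} → only 8 remains.
r3c8 = 7: row 3 has {1,2,3,4,5,6,8,9}; col 8 has {2,5,6,9}; box has {1,2,4,5,8,9} → only 7 remains.
r4c8 = 4: row 4 has {1,3}; col 8 has {2,5,6,7,9}; box has {1,6,8,9} → only 4 remains.
r5c6 = 1: row 5 has {4,5,6,7,8,9}; col 6 has {2,3,5,7}; box has {3,7,9} → only 1 remains.
r5c8 = 3: row 5 has {1,4,5,6,7,8,9}; col 8 has {2,4,5,6,7,9}; box has {1,4,6,8,9} → only 3 remains.
r7c2 = 4: row 7 has {1,2,3,6,7}; col 2 has {1,2,3,5,6,7,8,9}; box has {1,6,7,9} → only 4 remains.
r7c7 = 9: row 7 has {1,2,3,4,6,7}; col 7 has {1,7,8}; box has {3,5,6,7} → only 9 remains.
r7c8 = 8: row 7 has {1,2,3,4,6,7,9}; col 8 has {2,3,4,5,6,7,9}; box has {3,5,6,7,9} → only 8 remains.
r8c8 = 1: row 8 has {5,6,7,8}; col 8 has {2,3,4,5,6,7,8,9}; box has {3,5,6,7,8,9} → only 1 remains.
r9c4 = 3: row 9 has {1,5,6,7,9}; col 4 has {1,4,6,7,9}; box has {1,2,5,6,7,8} → only 3 remains.
r9c5 = 4: row 9 has {1,3,5,6,7,9}; col 5 has {1,2,3,6,7,8,9}; box has {1,2,3,5,6,7,8} → only 4 remains.
r9c9 = 2: row 9 has {1,3,4,5,6,7,9}; col 9 has {1,3,4,5,6,8,9}; box has {1,3,5,6,7,8,9} → only 2 remains.
r1c3 = 3: row 1 has {1,2,4,9}; col 3 has {1,4,5,6,7}; box has {1,2,4,5,6,8,9} → only 3 remains.
r1c6 = 8: row 1 has {1,2,3,4,9}; col 6 has {1,2,3,5,7}; box has {1,2,3,4,6,7,9} → only 8 remains.
r1c7 = 6: row 1 has {1,2,3,4,8,9}; col 7 has {1,7,8,9}; box has {1,2,4,5,7,8,9} → only 6 remains.
r2c7 = 3: row 2 has {1,2,4,5,6,7,8,9}; col 7 has {1,6,7,8,9}; box has {1,2,4,5,6,7,8,9} → only 3 remains.

486127359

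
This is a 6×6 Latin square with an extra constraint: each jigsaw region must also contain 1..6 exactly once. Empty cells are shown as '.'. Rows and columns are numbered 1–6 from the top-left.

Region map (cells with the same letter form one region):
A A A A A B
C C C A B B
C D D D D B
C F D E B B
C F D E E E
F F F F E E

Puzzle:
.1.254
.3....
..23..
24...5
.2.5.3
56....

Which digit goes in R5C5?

R3C2 = 5 (sole candidate).
R6C4 = 1 (sole candidate).
R6C6 = 2 (sole candidate).
R4C4 = 6 (sole candidate).
R6C3 = 3 (sole candidate).
R6C5 = 4 (sole candidate).
R1C3 = 6 (sole candidate).
R2C4 = 4 (sole candidate).
R4C3 = 1 (sole candidate).
R4C5 = 3 (sole candidate).
R5C3 = 4 (sole candidate).
R5C5 = 1: row 5 has {2,3,4,5}; col 5 has {3,4,5}; region has {2,3,4,5,6} → only 1 remains.

1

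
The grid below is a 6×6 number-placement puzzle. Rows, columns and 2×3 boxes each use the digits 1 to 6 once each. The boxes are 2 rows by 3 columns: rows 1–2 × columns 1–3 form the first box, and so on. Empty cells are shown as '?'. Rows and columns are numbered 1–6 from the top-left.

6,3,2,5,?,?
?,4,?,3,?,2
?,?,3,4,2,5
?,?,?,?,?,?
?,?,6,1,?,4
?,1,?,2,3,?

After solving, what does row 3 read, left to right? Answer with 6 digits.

R1C6 = 1 (sole candidate).
R2C5 = 6 (sole candidate).
R3C1 = 1: row 3 has {2,3,4,5}; col 1 has {6}; box has {3} → only 1 remains.
R3C2 = 6: row 3 has {1,2,3,4,5}; col 2 has {1,3,4}; box has {1,3} → only 6 remains.

163425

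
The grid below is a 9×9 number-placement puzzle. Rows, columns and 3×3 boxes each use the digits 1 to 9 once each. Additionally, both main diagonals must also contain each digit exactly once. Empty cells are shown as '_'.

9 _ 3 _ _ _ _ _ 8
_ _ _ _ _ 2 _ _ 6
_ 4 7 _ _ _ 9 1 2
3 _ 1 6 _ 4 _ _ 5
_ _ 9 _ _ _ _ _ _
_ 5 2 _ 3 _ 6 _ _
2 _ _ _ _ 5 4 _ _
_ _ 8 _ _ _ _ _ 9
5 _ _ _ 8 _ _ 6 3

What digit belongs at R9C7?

R2C3 = 5: row 2 has {2,6}; col 3 has {1,2,3,7,8,9}; box has {3,4,7,9} → only 5 remains.
R7C3 = 6: row 7 has {2,4,5}; col 3 has {1,2,3,5,7,8,9}; box has {2,5,8}; anti-diagonal has {4,5,8,9} → only 6 remains.
R9C3 = 4: row 9 has {3,5,6,8}; col 3 has {1,2,3,5,6,7,8,9}; box has {2,5,6,8} → only 4 remains.
R1C2 = 2: in row 1, 2 can only go here (every other open cell in that row sees a 2).
R5C4 = 5: in row 5, 5 can only go here (every other open cell in that row sees a 5).
R3C5 = 5: in row 3, 5 can only go here (every other open cell in that row sees a 5).
R6C8 = 9: in row 6, 9 can only go here (every other open cell in that row sees a 9).
R4C5 = 9: in row 4, 9 can only go here (every other open cell in that row sees a 9).
R2C4 = 9: in row 2, 9 can only go here (every other open cell in that row sees a 9).
R2C5 = 4: in row 2, 4 can only go here (every other open cell in that row sees a 4).
R1C8 = 4: in row 1, 4 can only go here (every other open cell in that row sees a 4).
R1C7 = 5: in row 1, 5 can only go here (every other open cell in that row sees a 5).
R7C8 = 8: in row 7, 8 can only go here (every other open cell in that row sees an 8).
R7C2 = 9: in row 7, 9 can only go here (every other open cell in that row sees a 9).
R7C4 = 3: in row 7, 3 can only go here (every other open cell in that row sees a 3).
R3C4 = 8: row 3 has {1,2,4,5,7,9}; col 4 has {3,5,6,9}; box has {2,4,5,9} → only 8 remains.
R3C1 = 6: row 3 has {1,2,4,5,7,8,9}; col 1 has {2,3,5,9}; box has {2,3,4,5,7,9} → only 6 remains.
R3C6 = 3: row 3 has {1,2,4,5,6,7,8,9}; col 6 has {2,4,5}; box has {2,4,5,8,9} → only 3 remains.
R5C2 = 6: in row 5, 6 can only go here (every other open cell in that row sees a 6).
R8C2 = 3: in row 8, 3 can only go here (every other open cell in that row sees a 3).
R8C4 = 4: in row 8, 4 can only go here (every other open cell in that row sees a 4).
R8C8 = 5: in row 8, 5 can only go here (every other open cell in that row sees a 5).
R2C8 = 7: row 2 has {2,4,5,6,9}; col 8 has {1,4,5,6,8,9}; box has {1,2,4,5,6,8,9}; anti-diagonal has {3,4,5,6,8,9} → only 7 remains.
R4C8 = 2: row 4 has {1,3,4,5,6,9}; col 8 has {1,4,5,6,7,8,9}; box has {5,6,9} → only 2 remains.
R5C8 = 3: row 5 has {5,6,9}; col 8 has {1,2,4,5,6,7,8,9}; box has {2,5,6,9} → only 3 remains.
R6C4 = 1: row 6 has {2,3,5,6,9}; col 4 has {3,4,5,6,8,9}; box has {3,4,5,6,9}; anti-diagonal has {3,4,5,6,7,8,9} → only 1 remains.
R6C6 = 8: row 6 has {1,2,3,5,6,9}; col 6 has {2,3,4,5}; box has {1,3,4,5,6,9}; main diagonal has {3,4,5,6,7,9} → only 8 remains.
R1C4 = 7: row 1 has {2,3,4,5,8,9}; col 4 has {1,3,4,5,6,8,9}; box has {2,3,4,5,8,9} → only 7 remains.
R2C2 = 1: row 2 has {2,4,5,6,7,9}; col 2 has {2,3,4,5,6,9}; box has {2,3,4,5,6,7,9}; main diagonal has {3,4,5,6,7,8,9} → only 1 remains.
R2C7 = 3: row 2 has {1,2,4,5,6,7,9}; col 7 has {4,5,6,9}; box has {1,2,4,5,6,7,8,9} → only 3 remains.
R5C5 = 2: row 5 has {3,5,6,9}; col 5 has {3,4,5,8,9}; box has {1,3,4,5,6,8,9}; main diagonal has {1,3,4,5,6,7,8,9}; anti-diagonal has {1,3,4,5,6,7,8,9} → only 2 remains.
R5C6 = 7: row 5 has {2,3,5,6,9}; col 6 has {2,3,4,5,8}; box has {1,2,3,4,5,6,8,9} → only 7 remains.
R9C2 = 7: row 9 has {3,4,5,6,8}; col 2 has {1,2,3,4,5,6,9}; box has {2,3,4,5,6,8,9} → only 7 remains.
R9C4 = 2: row 9 has {3,4,5,6,7,8}; col 4 has {1,3,4,5,6,7,8,9}; box has {3,4,5,8} → only 2 remains.
R9C7 = 1: row 9 has {2,3,4,5,6,7,8}; col 7 has {3,4,5,6,9}; box has {3,4,5,6,8,9} → only 1 remains.

1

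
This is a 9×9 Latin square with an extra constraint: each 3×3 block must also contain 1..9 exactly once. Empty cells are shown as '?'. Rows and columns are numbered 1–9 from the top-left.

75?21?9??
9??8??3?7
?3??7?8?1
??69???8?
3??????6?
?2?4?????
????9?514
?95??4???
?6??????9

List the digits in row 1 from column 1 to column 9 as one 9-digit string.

758213946

row 1, column 8 = 4: row 1 has {1,2,5,7,9}; col 8 has {1,6,8}; box has {1,3,7,8,9} → only 4 remains.
row 1, column 9 = 6: row 1 has {1,2,4,5,7,9}; col 9 has {1,4,7,9}; box has {1,3,4,7,8,9} → only 6 remains.
row 1, column 3 = 8: row 1 has {1,2,4,5,6,7,9}; col 3 has {5,6}; box has {3,5,7,9} → only 8 remains.
row 1, column 6 = 3: row 1 has {1,2,4,5,6,7,8,9}; col 6 has {4}; box has {1,2,7,8} → only 3 remains.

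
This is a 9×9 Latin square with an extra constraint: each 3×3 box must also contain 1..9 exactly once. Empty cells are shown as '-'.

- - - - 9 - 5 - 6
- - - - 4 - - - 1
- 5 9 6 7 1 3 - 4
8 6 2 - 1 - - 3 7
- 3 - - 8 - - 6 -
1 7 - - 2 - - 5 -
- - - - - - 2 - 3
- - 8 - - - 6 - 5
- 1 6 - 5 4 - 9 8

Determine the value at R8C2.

2

R3C1 = 2 (sole candidate).
R3C8 = 8 (sole candidate).
R6C3 = 4 (sole candidate).
R6C9 = 9 (sole candidate).
R7C5 = 6 (sole candidate).
R8C5 = 3 (sole candidate).
R9C7 = 7 (sole candidate).
R2C2 = 8 (sole candidate).
R2C7 = 9 (sole candidate).
R4C7 = 4 (sole candidate).
R5C3 = 5 (sole candidate).
R5C7 = 1 (sole candidate).
R5C9 = 2 (sole candidate).
R6C4 = 3 (sole candidate).
R6C6 = 6 (sole candidate).
R6C7 = 8 (sole candidate).
R7C3 = 7 (sole candidate).
R9C1 = 3 (sole candidate).
R9C4 = 2 (sole candidate).
R1C2 = 4 (sole candidate).
R1C4 = 8 (sole candidate).
R2C3 = 3 (sole candidate).
R2C4 = 5 (sole candidate).
R2C6 = 2 (sole candidate).
R2C8 = 7 (sole candidate).
R4C4 = 9 (sole candidate).
R4C6 = 5 (sole candidate).
R5C1 = 9 (sole candidate).
R5C6 = 7 (sole candidate).
R7C2 = 9 (sole candidate).
R7C4 = 1 (sole candidate).
R7C6 = 8 (sole candidate).
R7C8 = 4 (sole candidate).
R8C1 = 4 (sole candidate).
R8C2 = 2: row 8 has {3,4,5,6,8}; col 2 has {1,3,4,5,6,7,8,9}; box has {1,3,4,6,7,8,9} → only 2 remains.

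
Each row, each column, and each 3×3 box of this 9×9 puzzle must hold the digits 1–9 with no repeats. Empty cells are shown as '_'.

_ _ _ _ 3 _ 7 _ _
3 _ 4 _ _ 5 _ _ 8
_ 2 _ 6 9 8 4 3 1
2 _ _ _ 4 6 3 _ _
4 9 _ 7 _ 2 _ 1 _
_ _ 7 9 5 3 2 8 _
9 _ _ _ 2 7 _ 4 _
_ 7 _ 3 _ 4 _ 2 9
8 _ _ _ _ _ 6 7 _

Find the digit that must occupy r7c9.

r1c6 = 1 (sole candidate).
r2c4 = 2 (sole candidate).
r2c5 = 7 (sole candidate).
r2c7 = 9 (sole candidate).
r2c8 = 6 (sole candidate).
r3c3 = 5 (sole candidate).
r5c5 = 8 (sole candidate).
r5c7 = 5 (sole candidate).
r5c9 = 6 (sole candidate).
r6c9 = 4 (sole candidate).
r9c5 = 1 (sole candidate).
r9c6 = 9 (sole candidate).
r1c1 = 6 (sole candidate).
r1c2 = 8 (sole candidate).
r1c3 = 9 (sole candidate).
r1c4 = 4 (sole candidate).
r1c8 = 5 (sole candidate).
r1c9 = 2 (sole candidate).
r2c2 = 1 (sole candidate).
r3c1 = 7 (sole candidate).
r4c2 = 5 (sole candidate).
r4c4 = 1 (sole candidate).
r4c8 = 9 (sole candidate).
r4c9 = 7 (sole candidate).
r5c3 = 3 (sole candidate).
r6c1 = 1 (sole candidate).
r6c2 = 6 (sole candidate).
r7c2 = 3 (sole candidate).
r7c9 = 5: row 7 has {2,3,4,7,9}; col 9 has {1,2,4,6,7,8,9}; box has {2,4,6,7,9} → only 5 remains.

5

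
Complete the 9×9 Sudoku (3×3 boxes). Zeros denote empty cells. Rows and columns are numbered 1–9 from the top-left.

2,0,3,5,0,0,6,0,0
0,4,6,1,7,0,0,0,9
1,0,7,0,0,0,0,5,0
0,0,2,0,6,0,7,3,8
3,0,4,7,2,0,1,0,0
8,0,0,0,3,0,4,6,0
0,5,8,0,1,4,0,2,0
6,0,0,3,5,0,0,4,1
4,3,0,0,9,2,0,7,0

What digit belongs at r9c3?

r2c1 = 5: row 2 has {1,4,6,7,9}; col 1 has {1,2,3,4,6,8}; box has {1,2,3,4,6,7} → only 5 remains.
r2c8 = 8: row 2 has {1,4,5,6,7,9}; col 8 has {2,3,4,5,6,7}; box has {5,6,9} → only 8 remains.
r4c1 = 9: row 4 has {2,3,6,7,8}; col 1 has {1,2,3,4,5,6,8}; box has {2,3,4,8} → only 9 remains.
r4c2 = 1: row 4 has {2,3,6,7,8,9}; col 2 has {3,4,5}; box has {2,3,4,8,9} → only 1 remains.
r4c4 = 4: row 4 has {1,2,3,6,7,8,9}; col 4 has {1,3,5,7}; box has {2,3,6,7} → only 4 remains.
r4c6 = 5: row 4 has {1,2,3,4,6,7,8,9}; col 6 has {2,4}; box has {2,3,4,6,7} → only 5 remains.
r5c2 = 6: row 5 has {1,2,3,4,7}; col 2 has {1,3,4,5}; box has {1,2,3,4,8,9} → only 6 remains.
r5c8 = 9: row 5 has {1,2,3,4,6,7}; col 8 has {2,3,4,5,6,7,8}; box has {1,3,4,6,7,8} → only 9 remains.
r5c9 = 5: row 5 has {1,2,3,4,6,7,9}; col 9 has {1,8,9}; box has {1,3,4,6,7,8,9} → only 5 remains.
r6c2 = 7: row 6 has {3,4,6,8}; col 2 has {1,3,4,5,6}; box has {1,2,3,4,6,8,9} → only 7 remains.
r6c3 = 5: row 6 has {3,4,6,7,8}; col 3 has {2,3,4,6,7,8}; box has {1,2,3,4,6,7,8,9} → only 5 remains.
r6c4 = 9: row 6 has {3,4,5,6,7,8}; col 4 has {1,3,4,5,7}; box has {2,3,4,5,6,7} → only 9 remains.
r6c6 = 1: row 6 has {3,4,5,6,7,8,9}; col 6 has {2,4,5}; box has {2,3,4,5,6,7,9} → only 1 remains.
r6c9 = 2: row 6 has {1,3,4,5,6,7,8,9}; col 9 has {1,5,8,9}; box has {1,3,4,5,6,7,8,9} → only 2 remains.
r7c1 = 7: row 7 has {1,2,4,5,8}; col 1 has {1,2,3,4,5,6,8,9}; box has {3,4,5,6,8} → only 7 remains.
r7c4 = 6: row 7 has {1,2,4,5,7,8}; col 4 has {1,3,4,5,7,9}; box has {1,2,3,4,5,9} → only 6 remains.
r7c9 = 3: row 7 has {1,2,4,5,6,7,8}; col 9 has {1,2,5,8,9}; box has {1,2,4,7} → only 3 remains.
r8c3 = 9: row 8 has {1,3,4,5,6}; col 3 has {2,3,4,5,6,7,8}; box has {3,4,5,6,7,8} → only 9 remains.
r8c7 = 8: row 8 has {1,3,4,5,6,9}; col 7 has {1,4,6,7}; box has {1,2,3,4,7} → only 8 remains.
r9c3 = 1: row 9 has {2,3,4,7,9}; col 3 has {2,3,4,5,6,7,8,9}; box has {3,4,5,6,7,8,9} → only 1 remains.

1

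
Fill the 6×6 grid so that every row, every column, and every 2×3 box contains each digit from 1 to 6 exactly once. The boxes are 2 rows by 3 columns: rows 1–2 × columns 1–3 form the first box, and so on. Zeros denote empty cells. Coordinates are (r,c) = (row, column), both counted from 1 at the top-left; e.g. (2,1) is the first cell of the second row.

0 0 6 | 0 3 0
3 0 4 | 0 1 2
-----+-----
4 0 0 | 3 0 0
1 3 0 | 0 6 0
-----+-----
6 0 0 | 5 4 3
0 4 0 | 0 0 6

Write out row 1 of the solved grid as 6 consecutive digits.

(1,4) = 4: row 1 has {3,6}; col 4 has {3,5}; box has {1,2,3} → only 4 remains.
(1,6) = 5: row 1 has {3,4,6}; col 6 has {2,3,6}; box has {1,2,3,4} → only 5 remains.
(2,2) = 5: row 2 has {1,2,3,4}; col 2 has {3,4}; box has {3,4,6} → only 5 remains.
(2,4) = 6: row 2 has {1,2,3,4,5}; col 4 has {3,4,5}; box has {1,2,3,4,5} → only 6 remains.
(3,6) = 1: row 3 has {3,4}; col 6 has {2,3,5,6}; box has {3,6} → only 1 remains.
(4,4) = 2: row 4 has {1,3,6}; col 4 has {3,4,5,6}; box has {1,3,6} → only 2 remains.
(4,6) = 4: row 4 has {1,2,3,6}; col 6 has {1,2,3,5,6}; box has {1,2,3,6} → only 4 remains.
(6,4) = 1: row 6 has {4,6}; col 4 has {2,3,4,5,6}; box has {3,4,5,6} → only 1 remains.
(6,5) = 2: row 6 has {1,4,6}; col 5 has {1,3,4,6}; box has {1,3,4,5,6} → only 2 remains.
(1,1) = 2: row 1 has {3,4,5,6}; col 1 has {1,3,4,6}; box has {3,4,5,6} → only 2 remains.
(1,2) = 1: row 1 has {2,3,4,5,6}; col 2 has {3,4,5}; box has {2,3,4,5,6} → only 1 remains.

216435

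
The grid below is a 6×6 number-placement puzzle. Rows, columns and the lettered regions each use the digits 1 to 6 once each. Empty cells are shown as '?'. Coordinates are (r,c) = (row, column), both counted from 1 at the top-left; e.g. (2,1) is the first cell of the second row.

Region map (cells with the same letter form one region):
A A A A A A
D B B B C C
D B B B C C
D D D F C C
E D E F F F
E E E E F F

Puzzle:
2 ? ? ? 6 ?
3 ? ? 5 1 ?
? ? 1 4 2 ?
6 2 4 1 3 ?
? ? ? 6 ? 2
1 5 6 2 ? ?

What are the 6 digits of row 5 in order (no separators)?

413652

(1,4) = 3: row 1 has {2,6}; col 4 has {1,2,4,5,6}; region has {2,6} → only 3 remains.
(2,2) = 6: row 2 has {1,3,5}; col 2 has {2,5}; region has {1,4,5} → only 6 remains.
(2,3) = 2: row 2 has {1,3,5,6}; col 3 has {1,4,6}; region has {1,4,5,6} → only 2 remains.
(2,6) = 4: row 2 has {1,2,3,5,6}; col 6 has {2}; region has {1,2,3} → only 4 remains.
(3,1) = 5: row 3 has {1,2,4}; col 1 has {1,2,3,6}; region has {2,3,4,6} → only 5 remains.
(3,2) = 3: row 3 has {1,2,4,5}; col 2 has {2,5,6}; region has {1,2,4,5,6} → only 3 remains.
(3,6) = 6: row 3 has {1,2,3,4,5}; col 6 has {2,4}; region has {1,2,3,4} → only 6 remains.
(4,6) = 5: row 4 has {1,2,3,4,6}; col 6 has {2,4,6}; region has {1,2,3,4,6} → only 5 remains.
(5,1) = 4: row 5 has {2,6}; col 1 has {1,2,3,5,6}; region has {1,2,5,6} → only 4 remains.
(5,2) = 1: row 5 has {2,4,6}; col 2 has {2,3,5,6}; region has {2,3,4,5,6} → only 1 remains.
(5,3) = 3: row 5 has {1,2,4,6}; col 3 has {1,2,4,6}; region has {1,2,4,5,6} → only 3 remains.
(5,5) = 5: row 5 has {1,2,3,4,6}; col 5 has {1,2,3,6}; region has {1,2,6} → only 5 remains.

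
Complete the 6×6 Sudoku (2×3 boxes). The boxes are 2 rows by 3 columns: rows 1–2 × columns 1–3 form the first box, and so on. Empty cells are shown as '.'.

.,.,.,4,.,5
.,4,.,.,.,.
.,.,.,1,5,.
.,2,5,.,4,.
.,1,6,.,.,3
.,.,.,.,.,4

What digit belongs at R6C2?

R4C6 = 6 (sole candidate).
R5C5 = 2 (sole candidate).
R3C6 = 2 (sole candidate).
R4C4 = 3 (sole candidate).
R5C4 = 5 (sole candidate).
R6C4 = 6 (sole candidate).
R6C5 = 1 (sole candidate).
R2C4 = 2 (sole candidate).
R2C6 = 1 (sole candidate).
R4C1 = 1 (sole candidate).
R5C1 = 4 (sole candidate).
R2C3 = 3 (sole candidate).
R2C5 = 6 (sole candidate).
R3C3 = 4 (sole candidate).
R6C3 = 2 (sole candidate).
R1C2 = 6 (sole candidate).
R1C3 = 1 (sole candidate).
R1C5 = 3 (sole candidate).
R2C1 = 5 (sole candidate).
R3C2 = 3 (sole candidate).
R6C1 = 3 (sole candidate).
R6C2 = 5: row 6 has {1,2,3,4,6}; col 2 has {1,2,3,4,6}; box has {1,2,3,4,6} → only 5 remains.

5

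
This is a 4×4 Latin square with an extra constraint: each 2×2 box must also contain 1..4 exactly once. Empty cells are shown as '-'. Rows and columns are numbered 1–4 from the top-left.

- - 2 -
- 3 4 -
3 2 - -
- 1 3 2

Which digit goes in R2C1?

R1C2 = 4 (sole candidate).
R2C4 = 1 (sole candidate).
R3C3 = 1 (sole candidate).
R3C4 = 4 (sole candidate).
R4C1 = 4 (sole candidate).
R1C1 = 1 (sole candidate).
R1C4 = 3 (sole candidate).
R2C1 = 2: row 2 has {1,3,4}; col 1 has {1,3,4}; box has {1,3,4} → only 2 remains.

2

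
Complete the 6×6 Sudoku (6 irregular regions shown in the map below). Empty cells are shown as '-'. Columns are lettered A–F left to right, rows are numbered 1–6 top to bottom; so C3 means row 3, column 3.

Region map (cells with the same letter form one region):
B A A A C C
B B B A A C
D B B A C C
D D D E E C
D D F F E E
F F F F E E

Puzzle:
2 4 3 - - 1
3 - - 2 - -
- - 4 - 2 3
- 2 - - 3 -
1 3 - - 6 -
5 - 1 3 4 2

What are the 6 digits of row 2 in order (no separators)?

356214

E1 = 5: row 1 has {1,2,3,4}; col 5 has {2,3,4,6}; region has {1,2,3} → only 5 remains.
E2 = 1: row 2 has {2,3}; col 5 has {2,3,4,5,6}; region has {2,3,4} → only 1 remains.
A3 = 6: row 3 has {2,3,4}; col 1 has {1,2,3,5}; region has {1,2,3} → only 6 remains.
D3 = 5: row 3 has {2,3,4,6}; col 4 has {2,3}; region has {1,2,3,4} → only 5 remains.
A4 = 4: row 4 has {2,3}; col 1 has {1,2,3,5,6}; region has {1,2,3,6} → only 4 remains.
C4 = 5: row 4 has {2,3,4}; col 3 has {1,3,4}; region has {1,2,3,4,6} → only 5 remains.
D4 = 1: row 4 has {2,3,4,5}; col 4 has {2,3,5}; region has {2,3,4,6} → only 1 remains.
F4 = 6: row 4 has {1,2,3,4,5}; col 6 has {1,2,3}; region has {1,2,3,5} → only 6 remains.
C5 = 2: row 5 has {1,3,6}; col 3 has {1,3,4,5}; region has {1,3,5} → only 2 remains.
D5 = 4: row 5 has {1,2,3,6}; col 4 has {1,2,3,5}; region has {1,2,3,5} → only 4 remains.
F5 = 5: row 5 has {1,2,3,4,6}; col 6 has {1,2,3,6}; region has {1,2,3,4,6} → only 5 remains.
B6 = 6: row 6 has {1,2,3,4,5}; col 2 has {2,3,4}; region has {1,2,3,4,5} → only 6 remains.
D1 = 6: row 1 has {1,2,3,4,5}; col 4 has {1,2,3,4,5}; region has {1,2,3,4,5} → only 6 remains.
B2 = 5: row 2 has {1,2,3}; col 2 has {2,3,4,6}; region has {2,3,4} → only 5 remains.
C2 = 6: row 2 has {1,2,3,5}; col 3 has {1,2,3,4,5}; region has {2,3,4,5} → only 6 remains.
F2 = 4: row 2 has {1,2,3,5,6}; col 6 has {1,2,3,5,6}; region has {1,2,3,5,6} → only 4 remains.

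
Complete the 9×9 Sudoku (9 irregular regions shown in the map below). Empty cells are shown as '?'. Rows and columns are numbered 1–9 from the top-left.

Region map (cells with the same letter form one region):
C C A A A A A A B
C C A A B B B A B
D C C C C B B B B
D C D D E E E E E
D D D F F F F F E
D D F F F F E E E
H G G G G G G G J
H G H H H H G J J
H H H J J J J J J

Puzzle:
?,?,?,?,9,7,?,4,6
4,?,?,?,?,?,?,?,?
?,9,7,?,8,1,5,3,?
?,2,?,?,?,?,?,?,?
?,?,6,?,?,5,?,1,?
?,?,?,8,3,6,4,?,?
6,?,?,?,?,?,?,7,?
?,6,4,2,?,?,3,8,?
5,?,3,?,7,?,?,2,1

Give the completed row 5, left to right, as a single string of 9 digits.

936745218

R2C5 = 2: row 2 has {4}; col 5 has {3,7,8,9}; region has {1,3,5,6} → only 2 remains.
R3C1 = 2: row 3 has {1,3,5,7,8,9}; col 1 has {4,5,6}; region has {6} → only 2 remains.
R3C4 = 6: row 3 has {1,2,3,5,7,8,9}; col 4 has {2,8}; region has {2,4,7,8,9} → only 6 remains.
R3C9 = 4: row 3 has {1,2,3,5,6,7,8,9}; col 9 has {1,6}; region has {1,2,3,5,6} → only 4 remains.
R5C5 = 4: row 5 has {1,5,6}; col 5 has {2,3,7,8,9}; region has {1,3,5,6,8} → only 4 remains.
R8C5 = 1: row 8 has {2,3,4,6,8}; col 5 has {2,3,4,7,8,9}; region has {2,3,4,5,6} → only 1 remains.
R8C6 = 9: row 8 has {1,2,3,4,6,8}; col 6 has {1,5,6,7}; region has {1,2,3,4,5,6} → only 9 remains.
R8C9 = 5: row 8 has {1,2,3,4,6,8,9}; col 9 has {1,4,6}; region has {1,2,7,8} → only 5 remains.
R9C2 = 8: row 9 has {1,2,3,5,7}; col 2 has {2,6,9}; region has {1,2,3,4,5,6,9} → only 8 remains.
R9C6 = 4: row 9 has {1,2,3,5,7,8}; col 6 has {1,5,6,7,9}; region has {1,2,5,7,8} → only 4 remains.
R2C6 = 8: row 2 has {2,4}; col 6 has {1,4,5,6,7,9}; region has {1,2,3,4,5,6} → only 8 remains.
R4C6 = 3: row 4 has {2}; col 6 has {1,4,5,6,7,8,9}; region has {4} → only 3 remains.
R7C5 = 5: row 7 has {6,7}; col 5 has {1,2,3,4,7,8,9}; region has {3,6,7} → only 5 remains.
R7C6 = 2: row 7 has {5,6,7}; col 6 has {1,3,4,5,6,7,8,9}; region has {3,5,6,7} → only 2 remains.
R8C1 = 7: row 8 has {1,2,3,4,5,6,8,9}; col 1 has {2,4,5,6}; region has {1,2,3,4,5,6,8,9} → only 7 remains.
R9C4 = 9: row 9 has {1,2,3,4,5,7,8}; col 4 has {2,6,8}; region has {1,2,4,5,7,8} → only 9 remains.
R9C7 = 6: row 9 has {1,2,3,4,5,7,8,9}; col 7 has {3,4,5}; region has {1,2,4,5,7,8,9} → only 6 remains.
R4C5 = 6: row 4 has {2,3}; col 5 has {1,2,3,4,5,7,8,9}; region has {3,4} → only 6 remains.
R5C4 = 7: row 5 has {1,4,5,6}; col 4 has {2,6,8,9}; region has {1,3,4,5,6,8} → only 7 remains.
R7C9 = 3: row 7 has {2,5,6,7}; col 9 has {1,4,5,6}; region has {1,2,4,5,6,7,8,9} → only 3 remains.
R5C2 = 3: row 5 has {1,4,5,6,7}; col 2 has {2,6,8,9}; region has {2,6} → only 3 remains.
R2C4 = 3: in row 2, 3 can only go here (every other open cell in that row sees a 3).
R2C8 = 6: in row 2, 6 can only go here (every other open cell in that row sees a 6).
R1C1 = 3: in row 1, 3 can only go here (every other open cell in that row sees a 3).
R4C4 = 4: in row 4, 4 can only go here (every other open cell in that row sees a 4).
R7C4 = 1: row 7 has {2,3,5,6,7}; col 4 has {2,3,4,6,7,8,9}; region has {2,3,5,6,7} → only 1 remains.
R1C4 = 5: row 1 has {3,4,6,7,9}; col 4 has {1,2,3,4,6,7,8,9}; region has {3,4,6,7,9} → only 5 remains.
R2C3 = 1: row 2 has {2,3,4,6,8}; col 3 has {3,4,6,7}; region has {3,4,5,6,7,9} → only 1 remains.
R7C2 = 4: row 7 has {1,2,3,5,6,7}; col 2 has {2,3,6,8,9}; region has {1,2,3,5,6,7} → only 4 remains.
R1C2 = 1: row 1 has {3,4,5,6,7,9}; col 2 has {2,3,4,6,8,9}; region has {2,3,4,6,7,8,9} → only 1 remains.
R2C2 = 5: row 2 has {1,2,3,4,6,8}; col 2 has {1,2,3,4,6,8,9}; region has {1,2,3,4,6,7,8,9} → only 5 remains.
R6C2 = 7: row 6 has {3,4,6,8}; col 2 has {1,2,3,4,5,6,8,9}; region has {2,3,4,6} → only 7 remains.
R6C1 = 1: in row 6, 1 can only go here (every other open cell in that row sees a 1).
R6C8 = 5: in row 6, 5 can only go here (every other open cell in that row sees a 5).
R4C8 = 9: row 4 has {2,3,4,6}; col 8 has {1,2,3,4,5,6,7,8}; region has {3,4,5,6} → only 9 remains.
R6C9 = 2: row 6 has {1,3,4,5,6,7,8}; col 9 has {1,3,4,5,6}; region has {3,4,5,6,9} → only 2 remains.
R4C1 = 8: row 4 has {2,3,4,6,9}; col 1 has {1,2,3,4,5,6,7}; region has {1,2,3,4,6,7} → only 8 remains.
R4C3 = 5: row 4 has {2,3,4,6,8,9}; col 3 has {1,3,4,6,7}; region has {1,2,3,4,6,7,8} → only 5 remains.
R4C9 = 7: row 4 has {2,3,4,5,6,8,9}; col 9 has {1,2,3,4,5,6}; region has {2,3,4,5,6,9} → only 7 remains.
R5C1 = 9: row 5 has {1,3,4,5,6,7}; col 1 has {1,2,3,4,5,6,7,8}; region has {1,2,3,4,5,6,7,8} → only 9 remains.
R5C7 = 2: row 5 has {1,3,4,5,6,7,9}; col 7 has {3,4,5,6}; region has {1,3,4,5,6,7,8} → only 2 remains.
R5C9 = 8: row 5 has {1,2,3,4,5,6,7,9}; col 9 has {1,2,3,4,5,6,7}; region has {2,3,4,5,6,7,9} → only 8 remains.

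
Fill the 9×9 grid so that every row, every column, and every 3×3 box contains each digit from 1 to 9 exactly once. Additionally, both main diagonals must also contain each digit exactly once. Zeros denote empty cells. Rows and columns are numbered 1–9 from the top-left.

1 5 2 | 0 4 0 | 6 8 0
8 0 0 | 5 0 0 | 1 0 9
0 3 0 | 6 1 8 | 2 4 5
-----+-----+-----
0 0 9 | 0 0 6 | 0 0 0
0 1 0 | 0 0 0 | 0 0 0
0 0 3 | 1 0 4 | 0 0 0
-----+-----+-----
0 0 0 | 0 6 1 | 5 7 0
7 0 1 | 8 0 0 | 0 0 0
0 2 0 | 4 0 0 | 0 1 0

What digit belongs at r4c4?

3

r2c8 = 3 (sole candidate).
r3c1 = 9 (sole candidate).
r3c3 = 7 (sole candidate).
r9c1 = 5 (sole candidate).
r1c9 = 7 (sole candidate).
r2c2 = 6 (sole candidate).
r2c3 = 4 (sole candidate).
r7c3 = 8 (sole candidate).
r9c3 = 6 (sole candidate).
r5c3 = 5 (sole candidate).
r5c5 = 9 (sole candidate).
r8c2 = 4 (sole candidate).
r8c8 = 2 (sole candidate).
r4c4 = 3: row 4 has {6,9}; col 4 has {1,4,5,6,8}; box has {1,4,6,9}; main diagonal has {1,2,4,5,6,7,9} → only 3 remains.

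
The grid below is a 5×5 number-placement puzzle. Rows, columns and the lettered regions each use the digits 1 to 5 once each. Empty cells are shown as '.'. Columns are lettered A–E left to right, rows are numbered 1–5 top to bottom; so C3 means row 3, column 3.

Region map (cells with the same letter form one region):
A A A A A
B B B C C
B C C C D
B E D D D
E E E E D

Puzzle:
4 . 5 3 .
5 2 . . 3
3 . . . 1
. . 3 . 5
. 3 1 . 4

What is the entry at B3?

5

B1 = 1 (sole candidate).
E1 = 2 (sole candidate).
C2 = 4 (sole candidate).
D2 = 1 (sole candidate).
C3 = 2 (sole candidate).
A4 = 1 (sole candidate).
B4 = 4 (sole candidate).
D4 = 2 (sole candidate).
A5 = 2 (sole candidate).
D5 = 5 (sole candidate).
B3 = 5: row 3 has {1,2,3}; col 2 has {1,2,3,4}; region has {1,2,3} → only 5 remains.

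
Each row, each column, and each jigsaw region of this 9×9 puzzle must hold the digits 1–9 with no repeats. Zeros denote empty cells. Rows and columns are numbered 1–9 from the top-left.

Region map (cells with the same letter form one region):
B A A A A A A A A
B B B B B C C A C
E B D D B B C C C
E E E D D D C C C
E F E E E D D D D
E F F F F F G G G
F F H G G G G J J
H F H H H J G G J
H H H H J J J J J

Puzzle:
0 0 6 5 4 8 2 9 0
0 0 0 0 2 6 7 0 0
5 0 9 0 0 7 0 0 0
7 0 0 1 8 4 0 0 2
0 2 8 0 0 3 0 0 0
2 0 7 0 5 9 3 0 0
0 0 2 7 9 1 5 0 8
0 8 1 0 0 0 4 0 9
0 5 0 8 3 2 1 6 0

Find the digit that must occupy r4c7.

r3c7 = 8: row 3 has {5,7,9}; col 7 has {1,2,3,4,5,7}; region has {2,6,7} → only 8 remains.
r4c3 = 3: row 4 has {1,2,4,7,8}; col 3 has {1,2,6,7,8,9}; region has {2,5,7,8} → only 3 remains.
r4c7 = 9: row 4 has {1,2,3,4,7,8}; col 7 has {1,2,3,4,5,7,8}; region has {2,6,7,8} → only 9 remains.

9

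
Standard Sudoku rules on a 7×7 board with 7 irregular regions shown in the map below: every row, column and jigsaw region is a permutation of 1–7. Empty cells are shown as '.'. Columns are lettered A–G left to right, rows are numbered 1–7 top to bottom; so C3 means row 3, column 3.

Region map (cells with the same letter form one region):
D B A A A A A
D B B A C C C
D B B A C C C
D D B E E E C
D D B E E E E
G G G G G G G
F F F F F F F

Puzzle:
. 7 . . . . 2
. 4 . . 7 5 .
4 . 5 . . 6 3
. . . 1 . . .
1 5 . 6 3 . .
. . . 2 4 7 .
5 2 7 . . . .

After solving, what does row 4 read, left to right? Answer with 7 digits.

7631524

D2 = 3: row 2 has {4,5,7}; col 4 has {1,2,6}; region has {2} → only 3 remains.
G2 = 1: row 2 has {3,4,5,7}; col 7 has {2,3}; region has {3,5,6,7} → only 1 remains.
B3 = 1: row 3 has {3,4,5,6}; col 2 has {2,4,5,7}; region has {4,5,7} → only 1 remains.
D3 = 7: row 3 has {1,3,4,5,6}; col 4 has {1,2,3,6}; region has {2,3} → only 7 remains.
E3 = 2: row 3 has {1,3,4,5,6,7}; col 5 has {3,4,7}; region has {1,3,5,6,7} → only 2 remains.
E4 = 5: row 4 has {1}; col 5 has {2,3,4,7}; region has {1,3,6} → only 5 remains.
G4 = 4: row 4 has {1,5}; col 7 has {1,2,3}; region has {1,2,3,5,6,7} → only 4 remains.
C5 = 2: row 5 has {1,3,5,6}; col 3 has {5,7}; region has {1,4,5,7} → only 2 remains.
F5 = 4: row 5 has {1,2,3,5,6}; col 6 has {5,6,7}; region has {1,3,5,6} → only 4 remains.
G5 = 7: row 5 has {1,2,3,4,5,6}; col 7 has {1,2,3,4}; region has {1,3,4,5,6} → only 7 remains.
D7 = 4: row 7 has {2,5,7}; col 4 has {1,2,3,6,7}; region has {2,5,7} → only 4 remains.
G7 = 6: row 7 has {2,4,5,7}; col 7 has {1,2,3,4,7}; region has {2,4,5,7} → only 6 remains.
D1 = 5: row 1 has {2,7}; col 4 has {1,2,3,4,6,7}; region has {2,3,7} → only 5 remains.
F1 = 1: row 1 has {2,5,7}; col 6 has {4,5,6,7}; region has {2,3,5,7} → only 1 remains.
C2 = 6: row 2 has {1,3,4,5,7}; col 3 has {2,5,7}; region has {1,2,4,5,7} → only 6 remains.
C4 = 3: row 4 has {1,4,5}; col 3 has {2,5,6,7}; region has {1,2,4,5,6,7} → only 3 remains.
F4 = 2: row 4 has {1,3,4,5}; col 6 has {1,4,5,6,7}; region has {1,3,4,5,6,7} → only 2 remains.
C6 = 1: row 6 has {2,4,7}; col 3 has {2,3,5,6,7}; region has {2,4,7} → only 1 remains.
G6 = 5: row 6 has {1,2,4,7}; col 7 has {1,2,3,4,6,7}; region has {1,2,4,7} → only 5 remains.
E7 = 1: row 7 has {2,4,5,6,7}; col 5 has {2,3,4,5,7}; region has {2,4,5,6,7} → only 1 remains.
F7 = 3: row 7 has {1,2,4,5,6,7}; col 6 has {1,2,4,5,6,7}; region has {1,2,4,5,6,7} → only 3 remains.
C1 = 4: row 1 has {1,2,5,7}; col 3 has {1,2,3,5,6,7}; region has {1,2,3,5,7} → only 4 remains.
E1 = 6: row 1 has {1,2,4,5,7}; col 5 has {1,2,3,4,5,7}; region has {1,2,3,4,5,7} → only 6 remains.
A2 = 2: row 2 has {1,3,4,5,6,7}; col 1 has {1,4,5}; region has {1,4,5} → only 2 remains.
B4 = 6: row 4 has {1,2,3,4,5}; col 2 has {1,2,4,5,7}; region has {1,2,4,5} → only 6 remains.
B6 = 3: row 6 has {1,2,4,5,7}; col 2 has {1,2,4,5,6,7}; region has {1,2,4,5,7} → only 3 remains.
A1 = 3: row 1 has {1,2,4,5,6,7}; col 1 has {1,2,4,5}; region has {1,2,4,5,6} → only 3 remains.
A4 = 7: row 4 has {1,2,3,4,5,6}; col 1 has {1,2,3,4,5}; region has {1,2,3,4,5,6} → only 7 remains.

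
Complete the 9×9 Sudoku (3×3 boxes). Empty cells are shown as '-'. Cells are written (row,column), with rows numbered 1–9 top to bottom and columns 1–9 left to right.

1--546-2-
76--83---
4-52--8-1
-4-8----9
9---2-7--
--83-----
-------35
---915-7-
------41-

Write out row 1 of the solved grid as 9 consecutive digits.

(2,4) = 1 (sole candidate).
(2,9) = 4 (sole candidate).
(1,2) = 8: in row 1, 8 can only go here (every other open cell in that row sees an 8).
(1,9) = 7: in row 1, 7 can only go here (every other open cell in that row sees a 7).
(2,3) = 2 (hidden single in row 2).
(3,2) = 3 (hidden single in row 3).
(3,8) = 6 (hidden single in row 3).
(1,3) = 9: row 1 has {1,2,4,5,6,7,8}; col 3 has {2,5,8}; box has {1,2,3,4,5,6,7,8} → only 9 remains.
(1,7) = 3: row 1 has {1,2,4,5,6,7,8,9}; col 7 has {4,7,8}; box has {1,2,4,6,7,8} → only 3 remains.

189546327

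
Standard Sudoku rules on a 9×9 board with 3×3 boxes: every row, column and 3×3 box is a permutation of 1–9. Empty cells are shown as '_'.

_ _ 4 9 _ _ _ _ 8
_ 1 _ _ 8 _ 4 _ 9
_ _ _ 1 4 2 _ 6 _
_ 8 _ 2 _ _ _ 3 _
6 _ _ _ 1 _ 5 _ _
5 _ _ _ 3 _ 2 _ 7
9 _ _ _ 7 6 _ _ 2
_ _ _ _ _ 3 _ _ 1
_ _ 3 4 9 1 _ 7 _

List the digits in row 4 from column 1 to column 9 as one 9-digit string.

187254936

R5C9 = 4: row 5 has {1,5,6}; col 9 has {1,2,7,8,9}; box has {2,3,5,7} → only 4 remains.
R4C9 = 6: row 4 has {2,3,8}; col 9 has {1,2,4,7,8,9}; box has {2,3,4,5,7} → only 6 remains.
R9C9 = 5: row 9 has {1,3,4,7,9}; col 9 has {1,2,4,6,7,8,9}; box has {1,2,7} → only 5 remains.
R3C9 = 3: row 3 has {1,2,4,6}; col 9 has {1,2,4,5,6,7,8,9}; box has {4,6,8,9} → only 3 remains.
R4C5 = 5: row 4 has {2,3,6,8}; col 5 has {1,3,4,7,8,9}; box has {1,2,3} → only 5 remains.
R8C5 = 2: row 8 has {1,3}; col 5 has {1,3,4,5,7,8,9}; box has {1,3,4,6,7,9} → only 2 remains.
R1C5 = 6: row 1 has {4,8,9}; col 5 has {1,2,3,4,5,7,8,9}; box has {1,2,4,8,9} → only 6 remains.
R3C7 = 7: row 3 has {1,2,3,4,6}; col 7 has {2,4,5}; box has {3,4,6,8,9} → only 7 remains.
R1C7 = 1: row 1 has {4,6,8,9}; col 7 has {2,4,5,7}; box has {3,4,6,7,8,9} → only 1 remains.
R3C1 = 8: row 3 has {1,2,3,4,6,7}; col 1 has {5,6,9}; box has {1,4} → only 8 remains.
R4C7 = 9: row 4 has {2,3,5,6,8}; col 7 has {1,2,4,5,7}; box has {2,3,4,5,6,7} → only 9 remains.
R5C8 = 8: row 5 has {1,4,5,6}; col 8 has {3,6,7}; box has {2,3,4,5,6,7,9} → only 8 remains.
R6C8 = 1: row 6 has {2,3,5,7}; col 8 has {3,6,7,8}; box has {2,3,4,5,6,7,8,9} → only 1 remains.
R7C8 = 4: row 7 has {2,6,7,9}; col 8 has {1,3,6,7,8}; box has {1,2,5,7} → only 4 remains.
R8C8 = 9: row 8 has {1,2,3}; col 8 has {1,3,4,6,7,8}; box has {1,2,4,5,7} → only 9 remains.
R9C1 = 2: row 9 has {1,3,4,5,7,9}; col 1 has {5,6,8,9}; box has {3,9} → only 2 remains.
R9C2 = 6: row 9 has {1,2,3,4,5,7,9}; col 2 has {1,8}; box has {2,3,9} → only 6 remains.
R9C7 = 8: row 9 has {1,2,3,4,5,6,7,9}; col 7 has {1,2,4,5,7,9}; box has {1,2,4,5,7,9} → only 8 remains.
R5C4 = 7: row 5 has {1,4,5,6,8}; col 4 has {1,2,4,9}; box has {1,2,3,5} → only 7 remains.
R5C6 = 9: row 5 has {1,4,5,6,7,8}; col 6 has {1,2,3,6}; box has {1,2,3,5,7} → only 9 remains.
R6C3 = 9: row 6 has {1,2,3,5,7}; col 3 has {3,4}; box has {5,6,8} → only 9 remains.
R7C2 = 5: row 7 has {2,4,6,7,9}; col 2 has {1,6,8}; box has {2,3,6,9} → only 5 remains.
R7C4 = 8: row 7 has {2,4,5,6,7,9}; col 4 has {1,2,4,7,9}; box has {1,2,3,4,6,7,9} → only 8 remains.
R7C7 = 3: row 7 has {2,4,5,6,7,8,9}; col 7 has {1,2,4,5,7,8,9}; box has {1,2,4,5,7,8,9} → only 3 remains.
R8C4 = 5: row 8 has {1,2,3,9}; col 4 has {1,2,4,7,8,9}; box has {1,2,3,4,6,7,8,9} → only 5 remains.
R8C7 = 6: row 8 has {1,2,3,5,9}; col 7 has {1,2,3,4,5,7,8,9}; box has {1,2,3,4,5,7,8,9} → only 6 remains.
R2C4 = 3: row 2 has {1,4,8,9}; col 4 has {1,2,4,5,7,8,9}; box has {1,2,4,6,8,9} → only 3 remains.
R3C2 = 9: row 3 has {1,2,3,4,6,7,8}; col 2 has {1,5,6,8}; box has {1,4,8} → only 9 remains.
R3C3 = 5: row 3 has {1,2,3,4,6,7,8,9}; col 3 has {3,4,9}; box has {1,4,8,9} → only 5 remains.
R4C6 = 4: row 4 has {2,3,5,6,8,9}; col 6 has {1,2,3,6,9}; box has {1,2,3,5,7,9} → only 4 remains.
R5C3 = 2: row 5 has {1,4,5,6,7,8,9}; col 3 has {3,4,5,9}; box has {5,6,8,9} → only 2 remains.
R6C2 = 4: row 6 has {1,2,3,5,7,9}; col 2 has {1,5,6,8,9}; box has {2,5,6,8,9} → only 4 remains.
R6C4 = 6: row 6 has {1,2,3,4,5,7,9}; col 4 has {1,2,3,4,5,7,8,9}; box has {1,2,3,4,5,7,9} → only 6 remains.
R6C6 = 8: row 6 has {1,2,3,4,5,6,7,9}; col 6 has {1,2,3,4,6,9}; box has {1,2,3,4,5,6,7,9} → only 8 remains.
R7C3 = 1: row 7 has {2,3,4,5,6,7,8,9}; col 3 has {2,3,4,5,9}; box has {2,3,5,6,9} → only 1 remains.
R8C2 = 7: row 8 has {1,2,3,5,6,9}; col 2 has {1,4,5,6,8,9}; box has {1,2,3,5,6,9} → only 7 remains.
R8C3 = 8: row 8 has {1,2,3,5,6,7,9}; col 3 has {1,2,3,4,5,9}; box has {1,2,3,5,6,7,9} → only 8 remains.
R2C1 = 7: row 2 has {1,3,4,8,9}; col 1 has {2,5,6,8,9}; box has {1,4,5,8,9} → only 7 remains.
R2C3 = 6: row 2 has {1,3,4,7,8,9}; col 3 has {1,2,3,4,5,8,9}; box has {1,4,5,7,8,9} → only 6 remains.
R2C6 = 5: row 2 has {1,3,4,6,7,8,9}; col 6 has {1,2,3,4,6,8,9}; box has {1,2,3,4,6,8,9} → only 5 remains.
R2C8 = 2: row 2 has {1,3,4,5,6,7,8,9}; col 8 has {1,3,4,6,7,8,9}; box has {1,3,4,6,7,8,9} → only 2 remains.
R4C1 = 1: row 4 has {2,3,4,5,6,8,9}; col 1 has {2,5,6,7,8,9}; box has {2,4,5,6,8,9} → only 1 remains.
R4C3 = 7: row 4 has {1,2,3,4,5,6,8,9}; col 3 has {1,2,3,4,5,6,8,9}; box has {1,2,4,5,6,8,9} → only 7 remains.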